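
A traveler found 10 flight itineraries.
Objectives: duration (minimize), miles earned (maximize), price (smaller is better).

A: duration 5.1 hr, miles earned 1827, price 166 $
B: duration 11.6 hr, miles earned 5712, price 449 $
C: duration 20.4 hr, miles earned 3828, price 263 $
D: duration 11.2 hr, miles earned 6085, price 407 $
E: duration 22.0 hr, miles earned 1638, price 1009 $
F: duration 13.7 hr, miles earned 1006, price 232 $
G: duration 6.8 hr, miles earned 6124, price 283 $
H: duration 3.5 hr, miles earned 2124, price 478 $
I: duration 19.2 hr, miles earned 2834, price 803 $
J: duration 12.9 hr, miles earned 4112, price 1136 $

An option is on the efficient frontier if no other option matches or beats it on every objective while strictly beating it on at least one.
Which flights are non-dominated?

A: not dominated (best price).
B: dominated by D (duration 11.2≤11.6, miles earned 6085≥5712, price 407≤449).
C: not dominated.
D: dominated by G (duration 6.8≤11.2, miles earned 6124≥6085, price 283≤407).
E: dominated by A (duration 5.1≤22.0, miles earned 1827≥1638, price 166≤1009).
F: dominated by A (duration 5.1≤13.7, miles earned 1827≥1006, price 166≤232).
G: not dominated (best miles earned).
H: not dominated (best duration).
I: dominated by B (duration 11.6≤19.2, miles earned 5712≥2834, price 449≤803).
J: dominated by B (duration 11.6≤12.9, miles earned 5712≥4112, price 449≤1136).

A, C, G, H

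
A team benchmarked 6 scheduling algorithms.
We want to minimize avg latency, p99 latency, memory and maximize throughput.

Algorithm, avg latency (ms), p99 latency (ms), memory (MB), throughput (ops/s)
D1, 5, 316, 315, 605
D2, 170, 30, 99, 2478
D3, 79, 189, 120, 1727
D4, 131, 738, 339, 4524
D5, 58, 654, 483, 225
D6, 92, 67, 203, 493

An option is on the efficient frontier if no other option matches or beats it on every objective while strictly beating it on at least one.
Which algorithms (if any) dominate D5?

D1: avg latency 5≤58, p99 latency 316≤654, memory 315≤483, throughput 605≥225 — dominates D5.
Others (D2, D3, D4, D6) are each worse than D5 on at least one objective.

D1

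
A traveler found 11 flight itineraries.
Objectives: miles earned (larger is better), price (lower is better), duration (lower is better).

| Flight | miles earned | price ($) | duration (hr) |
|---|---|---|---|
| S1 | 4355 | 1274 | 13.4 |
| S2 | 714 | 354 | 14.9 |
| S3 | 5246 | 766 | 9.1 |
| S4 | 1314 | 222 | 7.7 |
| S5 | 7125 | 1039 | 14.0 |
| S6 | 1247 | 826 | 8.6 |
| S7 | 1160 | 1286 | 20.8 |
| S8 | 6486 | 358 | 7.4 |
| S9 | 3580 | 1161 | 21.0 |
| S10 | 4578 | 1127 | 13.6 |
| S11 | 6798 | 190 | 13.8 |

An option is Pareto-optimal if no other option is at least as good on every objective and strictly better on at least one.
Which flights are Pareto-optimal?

S1: dominated by S3 (miles earned 5246≥4355, price 766≤1274, duration 9.1≤13.4).
S2: dominated by S4 (miles earned 1314≥714, price 222≤354, duration 7.7≤14.9).
S3: dominated by S8 (miles earned 6486≥5246, price 358≤766, duration 7.4≤9.1).
S4: not dominated.
S5: not dominated (best miles earned).
S6: dominated by S4 (miles earned 1314≥1247, price 222≤826, duration 7.7≤8.6).
S7: dominated by S1 (miles earned 4355≥1160, price 1274≤1286, duration 13.4≤20.8).
S8: not dominated (best duration).
S9: dominated by S3 (miles earned 5246≥3580, price 766≤1161, duration 9.1≤21.0).
S10: dominated by S3 (miles earned 5246≥4578, price 766≤1127, duration 9.1≤13.6).
S11: not dominated (best price).

S4, S5, S8, S11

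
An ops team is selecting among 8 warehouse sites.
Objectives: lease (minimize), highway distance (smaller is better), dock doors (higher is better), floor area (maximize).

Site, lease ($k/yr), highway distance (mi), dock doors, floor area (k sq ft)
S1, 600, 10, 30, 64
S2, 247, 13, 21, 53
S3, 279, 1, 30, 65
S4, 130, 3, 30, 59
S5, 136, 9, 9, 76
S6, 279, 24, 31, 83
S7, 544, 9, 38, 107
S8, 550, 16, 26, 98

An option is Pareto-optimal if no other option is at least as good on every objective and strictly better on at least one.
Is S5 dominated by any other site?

S1: worse on lease (600 vs 136).
S2: worse on lease (247 vs 136).
S3: worse on lease (279 vs 136).
S4: worse on floor area (59 vs 76).
S6: worse on lease (279 vs 136).
S7: worse on lease (544 vs 136).
S8: worse on lease (550 vs 136).
No option is at least as good as S5 on every objective and strictly better on one.

No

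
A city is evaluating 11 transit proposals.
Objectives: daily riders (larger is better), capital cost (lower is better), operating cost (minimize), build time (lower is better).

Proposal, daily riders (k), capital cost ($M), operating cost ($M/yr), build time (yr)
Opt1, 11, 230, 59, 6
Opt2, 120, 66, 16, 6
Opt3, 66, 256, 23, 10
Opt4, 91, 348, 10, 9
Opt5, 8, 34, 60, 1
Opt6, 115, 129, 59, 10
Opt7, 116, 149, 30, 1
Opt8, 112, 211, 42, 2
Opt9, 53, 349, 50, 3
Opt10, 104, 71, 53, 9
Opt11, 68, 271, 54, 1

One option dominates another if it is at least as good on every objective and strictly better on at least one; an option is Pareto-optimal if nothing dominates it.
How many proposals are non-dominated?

Opt1: dominated by Opt2 (daily riders 120≥11, capital cost 66≤230, operating cost 16≤59, build time 6≤6).
Opt2: not dominated (best daily riders).
Opt3: dominated by Opt2 (daily riders 120≥66, capital cost 66≤256, operating cost 16≤23, build time 6≤10).
Opt4: not dominated (best operating cost).
Opt5: not dominated (best capital cost).
Opt6: dominated by Opt2 (daily riders 120≥115, capital cost 66≤129, operating cost 16≤59, build time 6≤10).
Opt7: not dominated.
Opt8: dominated by Opt7 (daily riders 116≥112, capital cost 149≤211, operating cost 30≤42, build time 1≤2).
Opt9: dominated by Opt7 (daily riders 116≥53, capital cost 149≤349, operating cost 30≤50, build time 1≤3).
Opt10: dominated by Opt2 (daily riders 120≥104, capital cost 66≤71, operating cost 16≤53, build time 6≤9).
Opt11: dominated by Opt7 (daily riders 116≥68, capital cost 149≤271, operating cost 30≤54, build time 1≤1).
Pareto-optimal: Opt2, Opt4, Opt5, Opt7 → 4.

4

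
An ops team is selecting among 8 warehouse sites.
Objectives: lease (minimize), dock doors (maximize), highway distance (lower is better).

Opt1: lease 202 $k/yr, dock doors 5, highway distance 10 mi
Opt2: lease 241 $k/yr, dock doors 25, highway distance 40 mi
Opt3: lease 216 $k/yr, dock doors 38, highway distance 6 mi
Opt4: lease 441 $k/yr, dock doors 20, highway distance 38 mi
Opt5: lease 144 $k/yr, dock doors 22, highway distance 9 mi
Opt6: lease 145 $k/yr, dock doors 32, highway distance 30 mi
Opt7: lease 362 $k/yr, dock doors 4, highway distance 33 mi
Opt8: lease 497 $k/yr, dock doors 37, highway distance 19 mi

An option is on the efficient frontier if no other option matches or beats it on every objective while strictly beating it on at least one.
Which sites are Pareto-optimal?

Opt1: dominated by Opt5 (lease 144≤202, dock doors 22≥5, highway distance 9≤10).
Opt2: dominated by Opt3 (lease 216≤241, dock doors 38≥25, highway distance 6≤40).
Opt3: not dominated (best dock doors).
Opt4: dominated by Opt3 (lease 216≤441, dock doors 38≥20, highway distance 6≤38).
Opt5: not dominated (best lease).
Opt6: not dominated.
Opt7: dominated by Opt1 (lease 202≤362, dock doors 5≥4, highway distance 10≤33).
Opt8: dominated by Opt3 (lease 216≤497, dock doors 38≥37, highway distance 6≤19).

Opt3, Opt5, Opt6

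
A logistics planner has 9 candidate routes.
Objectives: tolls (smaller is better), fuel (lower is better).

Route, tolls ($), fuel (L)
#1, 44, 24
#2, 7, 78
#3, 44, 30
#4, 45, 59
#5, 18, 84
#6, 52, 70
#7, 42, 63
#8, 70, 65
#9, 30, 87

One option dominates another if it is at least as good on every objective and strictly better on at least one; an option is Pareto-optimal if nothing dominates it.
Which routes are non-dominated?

#1, #2, #7

#1: not dominated (best fuel).
#2: not dominated (best tolls).
#3: dominated by #1 (tolls 44≤44, fuel 24≤30).
#4: dominated by #1 (tolls 44≤45, fuel 24≤59).
#5: dominated by #2 (tolls 7≤18, fuel 78≤84).
#6: dominated by #1 (tolls 44≤52, fuel 24≤70).
#7: not dominated.
#8: dominated by #1 (tolls 44≤70, fuel 24≤65).
#9: dominated by #2 (tolls 7≤30, fuel 78≤87).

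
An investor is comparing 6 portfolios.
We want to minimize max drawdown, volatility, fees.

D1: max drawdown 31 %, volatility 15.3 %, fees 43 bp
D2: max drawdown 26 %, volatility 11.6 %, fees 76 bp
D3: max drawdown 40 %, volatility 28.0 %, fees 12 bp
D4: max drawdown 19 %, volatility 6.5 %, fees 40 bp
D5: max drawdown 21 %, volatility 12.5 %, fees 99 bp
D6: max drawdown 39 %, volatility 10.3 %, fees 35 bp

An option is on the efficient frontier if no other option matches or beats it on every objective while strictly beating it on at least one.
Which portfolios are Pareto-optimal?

D1: dominated by D4 (max drawdown 19≤31, volatility 6.5≤15.3, fees 40≤43).
D2: dominated by D4 (max drawdown 19≤26, volatility 6.5≤11.6, fees 40≤76).
D3: not dominated (best fees).
D4: not dominated (best max drawdown).
D5: dominated by D4 (max drawdown 19≤21, volatility 6.5≤12.5, fees 40≤99).
D6: not dominated.

D3, D4, D6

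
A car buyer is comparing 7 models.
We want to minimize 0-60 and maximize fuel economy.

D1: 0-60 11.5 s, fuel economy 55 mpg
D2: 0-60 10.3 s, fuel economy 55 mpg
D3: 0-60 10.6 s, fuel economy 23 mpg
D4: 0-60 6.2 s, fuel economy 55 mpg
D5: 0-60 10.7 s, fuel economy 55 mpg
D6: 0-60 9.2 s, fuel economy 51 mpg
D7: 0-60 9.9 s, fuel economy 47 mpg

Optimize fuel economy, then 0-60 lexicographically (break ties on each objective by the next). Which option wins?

D4

First maximize fuel economy: best is 55, kept {D1, D2, D4, D5}.
Then minimize 0-60: best is 6.2, kept {D4}.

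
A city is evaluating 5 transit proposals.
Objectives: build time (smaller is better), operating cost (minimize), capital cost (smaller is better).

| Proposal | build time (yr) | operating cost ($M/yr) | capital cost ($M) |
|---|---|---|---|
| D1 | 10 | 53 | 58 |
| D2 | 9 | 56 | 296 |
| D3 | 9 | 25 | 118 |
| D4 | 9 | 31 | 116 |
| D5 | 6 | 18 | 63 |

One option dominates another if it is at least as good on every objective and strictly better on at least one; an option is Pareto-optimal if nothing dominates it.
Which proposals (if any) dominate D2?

D3: build time 9≤9, operating cost 25≤56, capital cost 118≤296 — dominates D2.
D4: build time 9≤9, operating cost 31≤56, capital cost 116≤296 — dominates D2.
D5: build time 6≤9, operating cost 18≤56, capital cost 63≤296 — dominates D2.
Others (D1) are each worse than D2 on at least one objective.

D3, D4, D5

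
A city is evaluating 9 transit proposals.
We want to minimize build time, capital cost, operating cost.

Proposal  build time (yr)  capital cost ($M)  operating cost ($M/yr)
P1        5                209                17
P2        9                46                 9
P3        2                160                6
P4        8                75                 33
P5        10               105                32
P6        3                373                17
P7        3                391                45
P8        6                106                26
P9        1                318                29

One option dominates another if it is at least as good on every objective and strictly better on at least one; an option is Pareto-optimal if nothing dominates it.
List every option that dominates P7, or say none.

P3: build time 2≤3, capital cost 160≤391, operating cost 6≤45 — dominates P7.
P6: build time 3≤3, capital cost 373≤391, operating cost 17≤45 — dominates P7.
P9: build time 1≤3, capital cost 318≤391, operating cost 29≤45 — dominates P7.
Others (P1, P2, P4, P5, P8) are each worse than P7 on at least one objective.

P3, P6, P9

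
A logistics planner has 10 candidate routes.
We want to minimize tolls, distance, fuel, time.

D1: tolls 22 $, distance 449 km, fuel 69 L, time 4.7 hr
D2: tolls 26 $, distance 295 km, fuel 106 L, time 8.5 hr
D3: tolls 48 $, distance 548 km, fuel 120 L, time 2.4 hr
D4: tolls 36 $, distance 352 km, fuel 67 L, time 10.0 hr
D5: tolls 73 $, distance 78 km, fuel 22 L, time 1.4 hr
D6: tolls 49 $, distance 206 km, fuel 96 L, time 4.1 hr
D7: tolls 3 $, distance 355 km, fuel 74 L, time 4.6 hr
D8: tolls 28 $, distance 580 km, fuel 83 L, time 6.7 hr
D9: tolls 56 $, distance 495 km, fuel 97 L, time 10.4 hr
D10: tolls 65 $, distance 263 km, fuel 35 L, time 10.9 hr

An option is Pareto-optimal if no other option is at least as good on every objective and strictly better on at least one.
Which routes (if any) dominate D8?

D1, D7

D1: tolls 22≤28, distance 449≤580, fuel 69≤83, time 4.7≤6.7 — dominates D8.
D7: tolls 3≤28, distance 355≤580, fuel 74≤83, time 4.6≤6.7 — dominates D8.
Others (D2, D3, D4, D5, D6, D9, D10) are each worse than D8 on at least one objective.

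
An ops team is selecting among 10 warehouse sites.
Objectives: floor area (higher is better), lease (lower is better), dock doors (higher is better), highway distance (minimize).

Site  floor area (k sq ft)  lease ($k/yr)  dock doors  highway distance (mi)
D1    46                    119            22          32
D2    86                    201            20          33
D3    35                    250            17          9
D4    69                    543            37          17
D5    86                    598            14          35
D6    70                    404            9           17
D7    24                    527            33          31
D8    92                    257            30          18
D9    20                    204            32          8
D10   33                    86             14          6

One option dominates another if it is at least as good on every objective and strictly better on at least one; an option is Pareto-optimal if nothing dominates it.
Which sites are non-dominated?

D1: not dominated.
D2: not dominated.
D3: not dominated.
D4: not dominated (best dock doors).
D5: dominated by D2 (floor area 86≥86, lease 201≤598, dock doors 20≥14, highway distance 33≤35).
D6: not dominated.
D7: not dominated.
D8: not dominated (best floor area).
D9: not dominated.
D10: not dominated (best lease).

D1, D2, D3, D4, D6, D7, D8, D9, D10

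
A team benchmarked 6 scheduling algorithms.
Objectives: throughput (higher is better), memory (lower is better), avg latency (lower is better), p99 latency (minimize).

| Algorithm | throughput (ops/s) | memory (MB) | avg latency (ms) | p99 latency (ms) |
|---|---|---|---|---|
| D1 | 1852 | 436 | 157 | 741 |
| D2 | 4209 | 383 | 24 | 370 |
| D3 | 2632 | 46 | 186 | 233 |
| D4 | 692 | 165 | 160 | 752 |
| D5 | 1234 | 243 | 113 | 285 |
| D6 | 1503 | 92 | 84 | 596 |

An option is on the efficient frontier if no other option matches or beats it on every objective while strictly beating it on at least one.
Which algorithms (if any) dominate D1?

D2

D2: throughput 4209≥1852, memory 383≤436, avg latency 24≤157, p99 latency 370≤741 — dominates D1.
Others (D3, D4, D5, D6) are each worse than D1 on at least one objective.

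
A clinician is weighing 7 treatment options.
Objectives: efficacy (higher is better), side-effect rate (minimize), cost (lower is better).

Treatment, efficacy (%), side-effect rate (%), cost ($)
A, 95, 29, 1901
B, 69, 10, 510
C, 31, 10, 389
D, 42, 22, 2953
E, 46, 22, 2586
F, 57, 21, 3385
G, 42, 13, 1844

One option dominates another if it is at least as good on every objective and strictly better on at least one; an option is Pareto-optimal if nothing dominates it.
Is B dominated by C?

No

C vs B: C is worse on efficacy (31 vs 69), so it does not dominate B.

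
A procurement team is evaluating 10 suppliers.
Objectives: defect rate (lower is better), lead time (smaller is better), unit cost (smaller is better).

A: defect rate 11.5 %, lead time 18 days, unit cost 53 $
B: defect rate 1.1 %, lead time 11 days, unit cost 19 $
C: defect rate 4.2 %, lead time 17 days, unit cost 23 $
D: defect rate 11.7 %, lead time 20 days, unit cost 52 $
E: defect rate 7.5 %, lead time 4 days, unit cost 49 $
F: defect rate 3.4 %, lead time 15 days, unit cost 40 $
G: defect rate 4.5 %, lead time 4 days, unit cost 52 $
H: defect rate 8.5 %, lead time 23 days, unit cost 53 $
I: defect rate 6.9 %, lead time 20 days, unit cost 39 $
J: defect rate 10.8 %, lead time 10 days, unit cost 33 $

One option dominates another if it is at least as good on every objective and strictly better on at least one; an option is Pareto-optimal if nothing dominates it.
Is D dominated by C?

Yes

C vs D: defect rate 4.2≤11.7, lead time 17≤20, unit cost 23≤52 — C is at least as good on every objective with at least one strict improvement.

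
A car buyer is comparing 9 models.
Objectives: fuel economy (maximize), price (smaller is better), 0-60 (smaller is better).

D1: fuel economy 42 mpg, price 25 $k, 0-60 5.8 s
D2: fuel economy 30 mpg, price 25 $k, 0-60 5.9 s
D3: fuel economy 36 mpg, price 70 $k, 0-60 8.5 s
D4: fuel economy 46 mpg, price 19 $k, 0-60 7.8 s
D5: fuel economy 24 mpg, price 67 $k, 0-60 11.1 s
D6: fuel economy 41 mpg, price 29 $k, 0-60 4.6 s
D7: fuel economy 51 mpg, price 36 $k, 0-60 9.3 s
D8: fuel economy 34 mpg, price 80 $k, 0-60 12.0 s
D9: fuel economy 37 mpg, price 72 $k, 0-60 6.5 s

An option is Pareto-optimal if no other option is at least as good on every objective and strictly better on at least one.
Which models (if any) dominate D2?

D1: fuel economy 42≥30, price 25≤25, 0-60 5.8≤5.9 — dominates D2.
Others (D3, D4, D5, D6, D7, D8, D9) are each worse than D2 on at least one objective.

D1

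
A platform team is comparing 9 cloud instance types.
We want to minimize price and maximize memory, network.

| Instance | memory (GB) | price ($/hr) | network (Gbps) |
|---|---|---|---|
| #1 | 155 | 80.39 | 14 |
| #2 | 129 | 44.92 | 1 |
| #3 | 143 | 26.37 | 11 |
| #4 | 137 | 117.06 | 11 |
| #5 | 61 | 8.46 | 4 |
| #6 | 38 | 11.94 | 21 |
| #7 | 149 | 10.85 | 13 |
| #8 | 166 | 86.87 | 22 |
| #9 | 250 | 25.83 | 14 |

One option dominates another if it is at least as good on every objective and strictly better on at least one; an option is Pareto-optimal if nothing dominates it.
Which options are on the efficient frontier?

#1: dominated by #9 (memory 250≥155, price 25.83≤80.39, network 14≥14).
#2: dominated by #3 (memory 143≥129, price 26.37≤44.92, network 11≥1).
#3: dominated by #7 (memory 149≥143, price 10.85≤26.37, network 13≥11).
#4: dominated by #1 (memory 155≥137, price 80.39≤117.06, network 14≥11).
#5: not dominated (best price).
#6: not dominated.
#7: not dominated.
#8: not dominated (best network).
#9: not dominated (best memory).

#5, #6, #7, #8, #9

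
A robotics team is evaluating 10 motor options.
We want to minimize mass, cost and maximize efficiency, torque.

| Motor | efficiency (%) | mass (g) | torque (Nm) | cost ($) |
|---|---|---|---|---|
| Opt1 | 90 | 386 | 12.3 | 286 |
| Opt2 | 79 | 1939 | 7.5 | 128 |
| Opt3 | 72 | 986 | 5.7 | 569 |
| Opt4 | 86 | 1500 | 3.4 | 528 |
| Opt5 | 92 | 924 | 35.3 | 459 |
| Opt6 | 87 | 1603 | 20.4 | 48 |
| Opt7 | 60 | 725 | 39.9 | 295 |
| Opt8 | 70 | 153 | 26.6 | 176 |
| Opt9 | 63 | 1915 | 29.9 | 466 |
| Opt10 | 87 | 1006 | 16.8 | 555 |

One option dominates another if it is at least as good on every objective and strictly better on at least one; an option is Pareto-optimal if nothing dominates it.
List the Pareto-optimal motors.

Opt1, Opt5, Opt6, Opt7, Opt8

Opt1: not dominated.
Opt2: dominated by Opt6 (efficiency 87≥79, mass 1603≤1939, torque 20.4≥7.5, cost 48≤128).
Opt3: dominated by Opt1 (efficiency 90≥72, mass 386≤986, torque 12.3≥5.7, cost 286≤569).
Opt4: dominated by Opt1 (efficiency 90≥86, mass 386≤1500, torque 12.3≥3.4, cost 286≤528).
Opt5: not dominated (best efficiency).
Opt6: not dominated (best cost).
Opt7: not dominated (best torque).
Opt8: not dominated (best mass).
Opt9: dominated by Opt5 (efficiency 92≥63, mass 924≤1915, torque 35.3≥29.9, cost 459≤466).
Opt10: dominated by Opt5 (efficiency 92≥87, mass 924≤1006, torque 35.3≥16.8, cost 459≤555).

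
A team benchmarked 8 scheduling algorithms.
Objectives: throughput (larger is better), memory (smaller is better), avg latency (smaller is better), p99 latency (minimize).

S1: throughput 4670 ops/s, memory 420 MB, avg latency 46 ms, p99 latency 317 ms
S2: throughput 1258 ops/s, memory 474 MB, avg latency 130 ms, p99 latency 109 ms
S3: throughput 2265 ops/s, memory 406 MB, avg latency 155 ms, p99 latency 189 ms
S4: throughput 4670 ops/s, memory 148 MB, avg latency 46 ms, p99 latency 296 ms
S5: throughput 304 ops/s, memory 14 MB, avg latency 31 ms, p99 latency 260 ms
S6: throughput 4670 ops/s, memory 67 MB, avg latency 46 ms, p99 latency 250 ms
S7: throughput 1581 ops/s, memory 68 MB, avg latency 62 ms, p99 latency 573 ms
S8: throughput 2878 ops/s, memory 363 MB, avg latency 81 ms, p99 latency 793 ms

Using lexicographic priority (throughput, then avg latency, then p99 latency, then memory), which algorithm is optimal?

S6

First maximize throughput: best is 4670, kept {S1, S4, S6}.
Then minimize avg latency: best is 46, kept {S1, S4, S6}.
Then minimize p99 latency: best is 250, kept {S6}.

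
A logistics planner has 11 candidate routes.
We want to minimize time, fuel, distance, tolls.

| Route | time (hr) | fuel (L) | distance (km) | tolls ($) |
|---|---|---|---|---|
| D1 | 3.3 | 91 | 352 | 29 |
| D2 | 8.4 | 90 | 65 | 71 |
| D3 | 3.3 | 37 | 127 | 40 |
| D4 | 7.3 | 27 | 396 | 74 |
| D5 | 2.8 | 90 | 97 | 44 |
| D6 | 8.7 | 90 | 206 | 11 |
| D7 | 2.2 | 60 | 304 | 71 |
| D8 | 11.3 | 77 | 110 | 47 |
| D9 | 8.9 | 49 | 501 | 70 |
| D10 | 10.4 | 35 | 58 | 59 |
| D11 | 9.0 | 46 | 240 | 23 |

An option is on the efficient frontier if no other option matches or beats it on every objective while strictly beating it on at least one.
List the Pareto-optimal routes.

D1: not dominated.
D2: not dominated.
D3: not dominated.
D4: not dominated (best fuel).
D5: not dominated.
D6: not dominated (best tolls).
D7: not dominated (best time).
D8: not dominated.
D9: dominated by D3 (time 3.3≤8.9, fuel 37≤49, distance 127≤501, tolls 40≤70).
D10: not dominated (best distance).
D11: not dominated.

D1, D2, D3, D4, D5, D6, D7, D8, D10, D11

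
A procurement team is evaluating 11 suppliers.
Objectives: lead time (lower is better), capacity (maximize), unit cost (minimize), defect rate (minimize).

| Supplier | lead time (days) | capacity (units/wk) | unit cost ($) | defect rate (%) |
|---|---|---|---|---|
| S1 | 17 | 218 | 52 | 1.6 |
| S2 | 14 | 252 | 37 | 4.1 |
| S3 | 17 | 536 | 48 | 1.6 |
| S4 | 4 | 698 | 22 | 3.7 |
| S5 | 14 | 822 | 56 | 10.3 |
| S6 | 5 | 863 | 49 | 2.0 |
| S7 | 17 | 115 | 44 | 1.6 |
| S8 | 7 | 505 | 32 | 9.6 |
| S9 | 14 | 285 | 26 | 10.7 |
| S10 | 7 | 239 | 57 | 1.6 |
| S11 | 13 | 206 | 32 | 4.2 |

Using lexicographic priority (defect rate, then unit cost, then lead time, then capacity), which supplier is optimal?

First minimize defect rate: best is 1.6, kept {S1, S3, S7, S10}.
Then minimize unit cost: best is 44, kept {S7}.

S7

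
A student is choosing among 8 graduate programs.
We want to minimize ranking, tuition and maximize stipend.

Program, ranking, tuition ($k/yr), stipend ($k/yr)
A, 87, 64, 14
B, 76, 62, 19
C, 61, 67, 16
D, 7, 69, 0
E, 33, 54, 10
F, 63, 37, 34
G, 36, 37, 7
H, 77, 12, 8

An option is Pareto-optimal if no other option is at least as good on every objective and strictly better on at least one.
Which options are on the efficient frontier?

A: dominated by B (ranking 76≤87, tuition 62≤64, stipend 19≥14).
B: dominated by F (ranking 63≤76, tuition 37≤62, stipend 34≥19).
C: not dominated.
D: not dominated (best ranking).
E: not dominated.
F: not dominated (best stipend).
G: not dominated.
H: not dominated (best tuition).

C, D, E, F, G, H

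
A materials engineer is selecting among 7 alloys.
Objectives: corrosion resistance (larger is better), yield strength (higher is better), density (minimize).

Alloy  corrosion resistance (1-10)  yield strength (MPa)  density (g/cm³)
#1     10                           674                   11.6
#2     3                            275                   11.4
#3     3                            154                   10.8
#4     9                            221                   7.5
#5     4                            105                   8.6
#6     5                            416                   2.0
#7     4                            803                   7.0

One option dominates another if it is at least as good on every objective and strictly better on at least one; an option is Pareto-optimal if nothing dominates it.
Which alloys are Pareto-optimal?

#1, #4, #6, #7

#1: not dominated (best corrosion resistance).
#2: dominated by #6 (corrosion resistance 5≥3, yield strength 416≥275, density 2.0≤11.4).
#3: dominated by #4 (corrosion resistance 9≥3, yield strength 221≥154, density 7.5≤10.8).
#4: not dominated.
#5: dominated by #4 (corrosion resistance 9≥4, yield strength 221≥105, density 7.5≤8.6).
#6: not dominated (best density).
#7: not dominated (best yield strength).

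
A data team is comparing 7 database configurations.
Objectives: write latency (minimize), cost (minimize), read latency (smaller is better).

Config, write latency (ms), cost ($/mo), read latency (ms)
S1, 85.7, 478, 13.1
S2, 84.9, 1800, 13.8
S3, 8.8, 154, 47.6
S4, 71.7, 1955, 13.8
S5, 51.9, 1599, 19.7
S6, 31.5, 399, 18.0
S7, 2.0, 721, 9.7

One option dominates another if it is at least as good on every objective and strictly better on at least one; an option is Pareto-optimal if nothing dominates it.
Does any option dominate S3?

S1: worse on write latency (85.7 vs 8.8).
S2: worse on write latency (84.9 vs 8.8).
S4: worse on write latency (71.7 vs 8.8).
S5: worse on write latency (51.9 vs 8.8).
S6: worse on write latency (31.5 vs 8.8).
S7: worse on cost (721 vs 154).
No option is at least as good as S3 on every objective and strictly better on one.

No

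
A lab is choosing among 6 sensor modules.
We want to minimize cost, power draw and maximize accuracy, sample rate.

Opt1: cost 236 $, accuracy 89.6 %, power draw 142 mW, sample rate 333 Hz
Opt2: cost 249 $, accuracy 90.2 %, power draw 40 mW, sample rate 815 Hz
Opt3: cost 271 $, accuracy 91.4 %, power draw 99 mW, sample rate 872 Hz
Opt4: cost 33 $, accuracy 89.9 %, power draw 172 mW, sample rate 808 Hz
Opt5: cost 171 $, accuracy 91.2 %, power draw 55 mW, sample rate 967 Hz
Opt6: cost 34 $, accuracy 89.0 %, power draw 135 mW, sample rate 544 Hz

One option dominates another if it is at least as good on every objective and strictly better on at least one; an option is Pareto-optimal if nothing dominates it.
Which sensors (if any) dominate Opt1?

Opt5: cost 171≤236, accuracy 91.2≥89.6, power draw 55≤142, sample rate 967≥333 — dominates Opt1.
Others (Opt2, Opt3, Opt4, Opt6) are each worse than Opt1 on at least one objective.

Opt5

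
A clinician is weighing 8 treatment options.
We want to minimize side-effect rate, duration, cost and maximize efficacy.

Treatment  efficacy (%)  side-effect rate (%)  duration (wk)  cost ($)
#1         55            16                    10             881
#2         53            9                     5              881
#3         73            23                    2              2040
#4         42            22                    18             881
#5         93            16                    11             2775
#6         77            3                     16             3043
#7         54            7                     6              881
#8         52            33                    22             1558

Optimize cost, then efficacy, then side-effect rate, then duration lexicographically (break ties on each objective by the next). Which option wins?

#1

First minimize cost: best is 881, kept {#1, #2, #4, #7}.
Then maximize efficacy: best is 55, kept {#1}.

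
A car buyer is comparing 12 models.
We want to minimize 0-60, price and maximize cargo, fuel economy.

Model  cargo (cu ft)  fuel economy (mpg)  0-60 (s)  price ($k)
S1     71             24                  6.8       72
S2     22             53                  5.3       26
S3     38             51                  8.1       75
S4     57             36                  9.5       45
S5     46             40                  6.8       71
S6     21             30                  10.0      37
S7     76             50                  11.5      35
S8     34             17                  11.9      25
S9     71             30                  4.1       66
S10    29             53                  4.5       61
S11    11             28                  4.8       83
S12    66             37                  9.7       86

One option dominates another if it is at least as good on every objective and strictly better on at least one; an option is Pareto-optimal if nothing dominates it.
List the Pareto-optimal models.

S1: dominated by S9 (cargo 71≥71, fuel economy 30≥24, 0-60 4.1≤6.8, price 66≤72).
S2: not dominated.
S3: not dominated.
S4: not dominated.
S5: not dominated.
S6: dominated by S2 (cargo 22≥21, fuel economy 53≥30, 0-60 5.3≤10.0, price 26≤37).
S7: not dominated (best cargo).
S8: not dominated (best price).
S9: not dominated (best 0-60).
S10: not dominated.
S11: dominated by S9 (cargo 71≥11, fuel economy 30≥28, 0-60 4.1≤4.8, price 66≤83).
S12: not dominated.

S2, S3, S4, S5, S7, S8, S9, S10, S12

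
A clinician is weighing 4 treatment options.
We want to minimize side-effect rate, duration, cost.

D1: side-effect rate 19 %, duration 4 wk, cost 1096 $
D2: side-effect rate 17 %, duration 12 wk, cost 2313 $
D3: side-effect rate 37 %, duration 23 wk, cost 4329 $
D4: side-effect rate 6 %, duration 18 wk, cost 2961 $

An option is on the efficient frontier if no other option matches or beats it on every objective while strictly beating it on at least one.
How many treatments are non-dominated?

D1: not dominated (best duration).
D2: not dominated.
D3: dominated by D1 (side-effect rate 19≤37, duration 4≤23, cost 1096≤4329).
D4: not dominated (best side-effect rate).
Pareto-optimal: D1, D2, D4 → 3.

3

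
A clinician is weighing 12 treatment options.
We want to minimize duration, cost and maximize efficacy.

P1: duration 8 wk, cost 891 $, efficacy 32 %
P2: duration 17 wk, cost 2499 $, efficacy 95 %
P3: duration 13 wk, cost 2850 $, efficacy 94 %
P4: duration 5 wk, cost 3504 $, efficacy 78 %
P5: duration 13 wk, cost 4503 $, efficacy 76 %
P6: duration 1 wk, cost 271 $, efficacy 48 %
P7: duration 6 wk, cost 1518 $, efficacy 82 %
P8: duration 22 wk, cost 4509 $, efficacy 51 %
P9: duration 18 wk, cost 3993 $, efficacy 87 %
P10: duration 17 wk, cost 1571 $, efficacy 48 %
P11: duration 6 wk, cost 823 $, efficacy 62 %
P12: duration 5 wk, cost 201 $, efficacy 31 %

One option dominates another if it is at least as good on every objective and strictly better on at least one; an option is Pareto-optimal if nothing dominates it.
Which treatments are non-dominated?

P2, P3, P4, P6, P7, P11, P12

P1: dominated by P6 (duration 1≤8, cost 271≤891, efficacy 48≥32).
P2: not dominated (best efficacy).
P3: not dominated.
P4: not dominated.
P5: dominated by P3 (duration 13≤13, cost 2850≤4503, efficacy 94≥76).
P6: not dominated (best duration).
P7: not dominated.
P8: dominated by P2 (duration 17≤22, cost 2499≤4509, efficacy 95≥51).
P9: dominated by P2 (duration 17≤18, cost 2499≤3993, efficacy 95≥87).
P10: dominated by P6 (duration 1≤17, cost 271≤1571, efficacy 48≥48).
P11: not dominated.
P12: not dominated (best cost).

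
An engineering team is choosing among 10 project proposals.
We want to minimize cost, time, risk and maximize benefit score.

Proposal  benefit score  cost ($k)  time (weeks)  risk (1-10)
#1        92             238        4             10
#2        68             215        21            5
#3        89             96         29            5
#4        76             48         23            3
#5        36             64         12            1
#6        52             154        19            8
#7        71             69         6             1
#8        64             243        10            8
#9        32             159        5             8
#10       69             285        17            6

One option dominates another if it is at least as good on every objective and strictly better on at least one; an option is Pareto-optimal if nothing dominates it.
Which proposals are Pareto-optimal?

#1, #3, #4, #5, #7, #9

#1: not dominated (best benefit score).
#2: dominated by #7 (benefit score 71≥68, cost 69≤215, time 6≤21, risk 1≤5).
#3: not dominated.
#4: not dominated (best cost).
#5: not dominated.
#6: dominated by #7 (benefit score 71≥52, cost 69≤154, time 6≤19, risk 1≤8).
#7: not dominated.
#8: dominated by #7 (benefit score 71≥64, cost 69≤243, time 6≤10, risk 1≤8).
#9: not dominated.
#10: dominated by #7 (benefit score 71≥69, cost 69≤285, time 6≤17, risk 1≤6).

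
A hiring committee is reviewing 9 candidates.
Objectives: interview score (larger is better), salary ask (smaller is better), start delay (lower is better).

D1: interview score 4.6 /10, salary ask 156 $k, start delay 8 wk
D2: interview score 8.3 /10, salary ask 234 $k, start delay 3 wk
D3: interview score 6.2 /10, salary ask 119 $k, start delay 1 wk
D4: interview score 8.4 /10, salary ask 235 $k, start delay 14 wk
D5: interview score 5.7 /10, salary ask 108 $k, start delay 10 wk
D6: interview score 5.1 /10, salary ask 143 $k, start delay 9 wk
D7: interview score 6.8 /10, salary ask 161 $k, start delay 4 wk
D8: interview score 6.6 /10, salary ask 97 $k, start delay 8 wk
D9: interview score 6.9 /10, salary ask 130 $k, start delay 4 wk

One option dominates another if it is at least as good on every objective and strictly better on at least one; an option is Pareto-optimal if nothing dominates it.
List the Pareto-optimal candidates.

D1: dominated by D3 (interview score 6.2≥4.6, salary ask 119≤156, start delay 1≤8).
D2: not dominated.
D3: not dominated (best start delay).
D4: not dominated (best interview score).
D5: dominated by D8 (interview score 6.6≥5.7, salary ask 97≤108, start delay 8≤10).
D6: dominated by D3 (interview score 6.2≥5.1, salary ask 119≤143, start delay 1≤9).
D7: dominated by D9 (interview score 6.9≥6.8, salary ask 130≤161, start delay 4≤4).
D8: not dominated (best salary ask).
D9: not dominated.

D2, D3, D4, D8, D9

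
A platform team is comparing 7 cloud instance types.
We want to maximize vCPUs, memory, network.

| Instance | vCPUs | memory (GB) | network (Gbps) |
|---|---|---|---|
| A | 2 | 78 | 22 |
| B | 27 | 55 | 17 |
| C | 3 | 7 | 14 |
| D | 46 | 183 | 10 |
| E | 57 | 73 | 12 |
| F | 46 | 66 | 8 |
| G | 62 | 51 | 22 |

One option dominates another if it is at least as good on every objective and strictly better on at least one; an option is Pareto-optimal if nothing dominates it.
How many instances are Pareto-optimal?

5

A: not dominated.
B: not dominated.
C: dominated by B (vCPUs 27≥3, memory 55≥7, network 17≥14).
D: not dominated (best memory).
E: not dominated.
F: dominated by D (vCPUs 46≥46, memory 183≥66, network 10≥8).
G: not dominated (best vCPUs).
Pareto-optimal: A, B, D, E, G → 5.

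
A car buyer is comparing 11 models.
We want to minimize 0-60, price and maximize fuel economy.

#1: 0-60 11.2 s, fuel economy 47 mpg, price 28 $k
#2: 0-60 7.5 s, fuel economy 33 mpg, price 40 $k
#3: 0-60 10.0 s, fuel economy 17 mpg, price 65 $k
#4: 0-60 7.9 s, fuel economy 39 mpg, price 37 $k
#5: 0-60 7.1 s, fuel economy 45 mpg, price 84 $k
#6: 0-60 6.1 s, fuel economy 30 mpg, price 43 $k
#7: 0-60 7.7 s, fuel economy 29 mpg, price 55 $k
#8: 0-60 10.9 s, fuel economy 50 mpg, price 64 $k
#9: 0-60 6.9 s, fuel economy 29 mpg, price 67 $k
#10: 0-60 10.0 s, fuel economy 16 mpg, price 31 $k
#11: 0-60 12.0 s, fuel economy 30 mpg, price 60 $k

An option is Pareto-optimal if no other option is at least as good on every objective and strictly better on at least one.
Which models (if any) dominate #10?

#1: worse on 0-60 (11.2 vs 10.0).
#2: worse on price (40 vs 31).
#3: worse on price (65 vs 31).
#4: worse on price (37 vs 31).
#5: worse on price (84 vs 31).
#6: worse on price (43 vs 31).
#7: worse on price (55 vs 31).
#8: worse on 0-60 (10.9 vs 10.0).
#9: worse on price (67 vs 31).
#11: worse on 0-60 (12.0 vs 10.0).
No option dominates #10.

none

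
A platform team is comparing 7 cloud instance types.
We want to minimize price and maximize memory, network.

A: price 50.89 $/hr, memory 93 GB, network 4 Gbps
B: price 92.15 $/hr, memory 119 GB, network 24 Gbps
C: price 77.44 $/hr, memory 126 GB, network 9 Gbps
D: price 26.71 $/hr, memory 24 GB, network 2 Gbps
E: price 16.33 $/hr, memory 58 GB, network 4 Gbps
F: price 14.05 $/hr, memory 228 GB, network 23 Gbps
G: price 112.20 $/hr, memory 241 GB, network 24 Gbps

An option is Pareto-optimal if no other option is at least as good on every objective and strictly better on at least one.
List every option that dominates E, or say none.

F

F: price 14.05≤16.33, memory 228≥58, network 23≥4 — dominates E.
Others (A, B, C, D, G) are each worse than E on at least one objective.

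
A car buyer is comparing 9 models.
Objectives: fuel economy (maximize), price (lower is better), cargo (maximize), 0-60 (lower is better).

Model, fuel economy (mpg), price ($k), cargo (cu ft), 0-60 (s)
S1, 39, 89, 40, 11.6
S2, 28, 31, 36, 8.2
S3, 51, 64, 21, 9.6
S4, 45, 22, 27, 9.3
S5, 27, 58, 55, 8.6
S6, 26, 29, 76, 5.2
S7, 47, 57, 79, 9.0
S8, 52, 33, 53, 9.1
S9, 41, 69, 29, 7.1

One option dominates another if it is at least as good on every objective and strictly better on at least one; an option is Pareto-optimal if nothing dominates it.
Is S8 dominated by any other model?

S1: worse on fuel economy (39 vs 52).
S2: worse on fuel economy (28 vs 52).
S3: worse on fuel economy (51 vs 52).
S4: worse on fuel economy (45 vs 52).
S5: worse on fuel economy (27 vs 52).
S6: worse on fuel economy (26 vs 52).
S7: worse on fuel economy (47 vs 52).
S9: worse on fuel economy (41 vs 52).
No option is at least as good as S8 on every objective and strictly better on one.

No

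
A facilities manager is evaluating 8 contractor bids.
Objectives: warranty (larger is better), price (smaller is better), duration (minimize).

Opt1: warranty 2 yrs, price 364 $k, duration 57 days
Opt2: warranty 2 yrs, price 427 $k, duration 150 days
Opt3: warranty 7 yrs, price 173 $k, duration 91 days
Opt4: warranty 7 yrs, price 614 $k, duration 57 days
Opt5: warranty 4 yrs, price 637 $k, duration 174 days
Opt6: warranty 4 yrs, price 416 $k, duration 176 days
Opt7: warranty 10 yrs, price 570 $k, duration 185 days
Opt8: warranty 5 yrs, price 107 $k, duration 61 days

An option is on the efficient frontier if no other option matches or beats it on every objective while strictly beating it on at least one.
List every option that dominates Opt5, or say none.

Opt3: warranty 7≥4, price 173≤637, duration 91≤174 — dominates Opt5.
Opt4: warranty 7≥4, price 614≤637, duration 57≤174 — dominates Opt5.
Opt8: warranty 5≥4, price 107≤637, duration 61≤174 — dominates Opt5.
Others (Opt1, Opt2, Opt6, Opt7) are each worse than Opt5 on at least one objective.

Opt3, Opt4, Opt8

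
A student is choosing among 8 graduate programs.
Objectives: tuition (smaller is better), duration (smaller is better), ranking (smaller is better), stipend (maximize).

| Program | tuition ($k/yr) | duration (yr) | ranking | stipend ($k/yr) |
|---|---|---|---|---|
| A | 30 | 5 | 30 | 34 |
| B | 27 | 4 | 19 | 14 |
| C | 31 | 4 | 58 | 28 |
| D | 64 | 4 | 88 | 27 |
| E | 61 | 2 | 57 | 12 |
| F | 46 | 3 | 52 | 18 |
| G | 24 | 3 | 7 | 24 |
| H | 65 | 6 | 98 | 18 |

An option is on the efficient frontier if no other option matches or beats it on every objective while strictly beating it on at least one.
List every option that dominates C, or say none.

none

A: worse on duration (5 vs 4).
B: worse on stipend (14 vs 28).
D: worse on tuition (64 vs 31).
E: worse on tuition (61 vs 31).
F: worse on tuition (46 vs 31).
G: worse on stipend (24 vs 28).
H: worse on tuition (65 vs 31).
No option dominates C.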